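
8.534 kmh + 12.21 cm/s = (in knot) 1 kmh = 0.27777778 m/s, so 8.534 kmh = 8.534 * 0.27777778 = 2.3705556 m/s. 1 cm/s = 0.01 m/s, so 12.21 cm/s = 12.21 * 0.01 = 0.1221 m/s. Sum: 2.3705556 + 0.1221 = 2.4926556 m/s. 1 knot = 0.51444444 m/s, so 2.4926556 m/s = 2.4926556 / 0.51444444 = 4.8453348 knot ≈ 4.845 knot (4 s.f.). Final answer: 4.845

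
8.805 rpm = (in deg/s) 52.83. Check: 1 rpm = 0.10471976 rad/s, so 8.805 rpm = 8.805 * 0.10471976 = 0.92205744 rad/s. 1 deg/s = 0.017453293 rad/s, so 0.92205744 rad/s = 0.92205744 / 0.017453293 = 52.83 deg/s.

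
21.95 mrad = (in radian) 1 mrad = 0.001 rad, so 21.95 mrad = 21.95 * 0.001 = 0.02195 rad. 0.02195 rad = 0.02195 radian. Final answer: 0.02195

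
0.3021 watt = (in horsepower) 0.3021 watt = 0.3021 W. 1 horsepower = 745.69987 W, so 0.3021 W = 0.3021 / 745.69987 = 0.00040512277 horsepower ≈ 0.0004051 horsepower (4 s.f.). Final answer: 0.0004051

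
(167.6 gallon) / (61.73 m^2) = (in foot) 0.03372. Check: 1 gallon = 0.0037854118 m^3, so 167.6 gallon = 167.6 * 0.0037854118 = 0.63443501 m^3. 61.73 m^2 is already in m^2. Combine: 0.63443501 m^3 / 61.73 m^2 = 0.01027758 m. 1 foot = 0.3048 m, so 0.01027758 m = 0.01027758 / 0.3048 = 0.033719095 foot ≈ 0.03372 foot (4 s.f.).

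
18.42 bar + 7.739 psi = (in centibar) 1 bar = 100000 Pa, so 18.42 bar = 18.42 * 100000 = 1842000 Pa. 1 psi = 6894.7573 Pa, so 7.739 psi = 7.739 * 6894.7573 = 53358.527 Pa. Sum: 1842000 + 53358.527 = 1895358.5 Pa. 1 centibar = 1000 Pa, so 1895358.5 Pa = 1895358.5 / 1000 = 1895.3585 centibar ≈ 1895 centibar (4 s.f.). Final answer: 1895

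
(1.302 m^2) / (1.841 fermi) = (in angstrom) 7.072e+24. Check: 1.302 m^2 is already in m^2. 1 fermi = 1e-15 m, so 1.841 fermi = 1.841 * 1e-15 = 1.841e-15 m. Combine: 1.302 m^2 / 1.841e-15 m = 7.0722433e+14 m. 1 angstrom = 1e-10 m, so 7.0722433e+14 m = 7.0722433e+14 / 1e-10 = 7.0722433e+24 angstrom ≈ 7.072e+24 angstrom (4 s.f.).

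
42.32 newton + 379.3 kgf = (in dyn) 3.762e+08. Check: 42.32 newton = 42.32 N. 1 kgf = 9.80665 N, so 379.3 kgf = 379.3 * 9.80665 = 3719.6623 N. Sum: 42.32 + 3719.6623 = 3761.9823 N. 1 dyn = 1e-05 N, so 3761.9823 N = 3761.9823 / 1e-05 = 3.7619823e+08 dyn ≈ 3.762e+08 dyn (4 s.f.).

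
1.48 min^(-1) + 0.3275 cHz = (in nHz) 1 min^(-1) = 0.016666667 Hz, so 1.48 min^(-1) = 1.48 * 0.016666667 = 0.024666667 Hz. 1 cHz = 0.01 Hz, so 0.3275 cHz = 0.3275 * 0.01 = 0.003275 Hz. Sum: 0.024666667 + 0.003275 = 0.027941667 Hz. 1 nHz = 1e-09 Hz, so 0.027941667 Hz = 0.027941667 / 1e-09 = 27941667 nHz ≈ 2.794e+07 nHz (4 s.f.). Final answer: 2.794e+07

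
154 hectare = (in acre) 1 hectare = 10000 m^2, so 154 hectare = 154 * 10000 = 1540000 m^2. 1 acre = 4046.8564 m^2, so 1540000 m^2 = 1540000 / 4046.8564 = 380.54229 acre ≈ 380.5 acre (4 s.f.). Final answer: 380.5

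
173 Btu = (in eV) 1.139e+24. Check: 1 Btu = 1055.0559 J, so 173 Btu = 173 * 1055.0559 = 182524.66 J. 1 eV = 1.6021766e-19 J, so 182524.66 J = 182524.66 / 1.6021766e-19 = 1.1392293e+24 eV ≈ 1.139e+24 eV (4 s.f.).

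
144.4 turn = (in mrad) 1 turn = 6.2831853 rad, so 144.4 turn = 144.4 * 6.2831853 = 907.29196 rad. 1 mrad = 0.001 rad, so 907.29196 rad = 907.29196 / 0.001 = 907291.96 mrad ≈ 9.073e+05 mrad (4 s.f.). Final answer: 9.073e+05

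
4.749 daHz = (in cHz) 1 daHz = 10 Hz, so 4.749 daHz = 4.749 * 10 = 47.49 Hz. 1 cHz = 0.01 Hz, so 47.49 Hz = 47.49 / 0.01 = 4749 cHz. Final answer: 4749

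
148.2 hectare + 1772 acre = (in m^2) 1 hectare = 10000 m^2, so 148.2 hectare = 148.2 * 10000 = 1482000 m^2. 1 acre = 4046.8564 m^2, so 1772 acre = 1772 * 4046.8564 = 7171029.6 m^2. Sum: 1482000 + 7171029.6 = 8653029.6 m^2. Result: 8653029.6 m^2 ≈ 8.653e+06 m^2 (4 s.f.). Final answer: 8.653e+06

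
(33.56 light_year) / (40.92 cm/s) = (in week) 1.283e+12. Check: 1 light_year = 9.4607305e+15 m, so 33.56 light_year = 33.56 * 9.4607305e+15 = 3.1750211e+17 m. 1 cm/s = 0.01 m/s, so 40.92 cm/s = 40.92 * 0.01 = 0.4092 m/s. Combine: 3.1750211e+17 m / 0.4092 m/s = 7.7590937e+17 s. 1 week = 604800 s, so 7.7590937e+17 s = 7.7590937e+17 / 604800 = 1.2829189e+12 week ≈ 1.283e+12 week (4 s.f.).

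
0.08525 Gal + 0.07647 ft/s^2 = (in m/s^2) 0.02416. Check: 1 Gal = 0.01 m/s^2, so 0.08525 Gal = 0.08525 * 0.01 = 0.0008525 m/s^2. 1 ft/s^2 = 0.3048 m/s^2, so 0.07647 ft/s^2 = 0.07647 * 0.3048 = 0.023308056 m/s^2. Sum: 0.0008525 + 0.023308056 = 0.024160556 m/s^2. Result: 0.024160556 m/s^2 ≈ 0.02416 m/s^2 (4 s.f.).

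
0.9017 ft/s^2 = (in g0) 1 ft/s^2 = 0.3048 m/s^2, so 0.9017 ft/s^2 = 0.9017 * 0.3048 = 0.27483816 m/s^2. 1 g0 = 9.80665 m/s^2, so 0.27483816 m/s^2 = 0.27483816 / 9.80665 = 0.028025693 g0 ≈ 0.02803 g0 (4 s.f.). Final answer: 0.02803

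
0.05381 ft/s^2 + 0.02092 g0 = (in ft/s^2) 0.7269. Check: 1 ft/s^2 = 0.3048 m/s^2, so 0.05381 ft/s^2 = 0.05381 * 0.3048 = 0.016401288 m/s^2. 1 g0 = 9.80665 m/s^2, so 0.02092 g0 = 0.02092 * 9.80665 = 0.20515512 m/s^2. Sum: 0.016401288 + 0.20515512 = 0.22155641 m/s^2. 1 ft/s^2 = 0.3048 m/s^2, so 0.22155641 m/s^2 = 0.22155641 / 0.3048 = 0.7268911 ft/s^2 ≈ 0.7269 ft/s^2 (4 s.f.).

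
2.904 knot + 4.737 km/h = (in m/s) 2.81. Check: 1 knot = 0.51444444 m/s, so 2.904 knot = 2.904 * 0.51444444 = 1.4939467 m/s. 1 km/h = 0.27777778 m/s, so 4.737 km/h = 4.737 * 0.27777778 = 1.3158333 m/s. Sum: 1.4939467 + 1.3158333 = 2.80978 m/s. Result: 2.80978 m/s ≈ 2.81 m/s (4 s.f.).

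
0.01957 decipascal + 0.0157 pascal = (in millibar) 1 decipascal = 0.1 Pa, so 0.01957 decipascal = 0.01957 * 0.1 = 0.001957 Pa. 0.0157 pascal = 0.0157 Pa. Sum: 0.001957 + 0.0157 = 0.017657 Pa. 1 millibar = 100 Pa, so 0.017657 Pa = 0.017657 / 100 = 0.00017657 millibar ≈ 0.0001766 millibar (4 s.f.). Final answer: 0.0001766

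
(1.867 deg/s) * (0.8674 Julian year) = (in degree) 5.111e+07. Check: 1 deg/s = 0.017453293 rad/s, so 1.867 deg/s = 1.867 * 0.017453293 = 0.032585297 rad/s. 1 Julian year = 31557600 s, so 0.8674 Julian year = 0.8674 * 31557600 = 27373062 s. Combine: 0.032585297 rad/s * 27373062 s = 891959.37 rad. 1 degree = 0.017453293 rad, so 891959.37 rad = 891959.37 / 0.017453293 = 51105507 degree ≈ 5.111e+07 degree (4 s.f.).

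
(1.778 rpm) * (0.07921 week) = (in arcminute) 3.066e+07. Check: 1 rpm = 0.10471976 rad/s, so 1.778 rpm = 1.778 * 0.10471976 = 0.18619172 rad/s. 1 week = 604800 s, so 0.07921 week = 0.07921 * 604800 = 47906.208 s. Combine: 0.18619172 rad/s * 47906.208 s = 8919.7395 rad. 1 arcminute = 0.00029088821 rad, so 8919.7395 rad = 8919.7395 / 0.00029088821 = 30663806 arcminute ≈ 3.066e+07 arcminute (4 s.f.).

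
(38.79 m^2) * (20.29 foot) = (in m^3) 38.79 m^2 is already in m^2. 1 foot = 0.3048 m, so 20.29 foot = 20.29 * 0.3048 = 6.184392 m. Combine: 38.79 m^2 * 6.184392 m = 239.89257 m^3. Result: 239.89257 m^3 ≈ 239.9 m^3 (4 s.f.). Final answer: 239.9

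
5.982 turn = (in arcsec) 7.753e+06. Check: 1 turn = 6.2831853 rad, so 5.982 turn = 5.982 * 6.2831853 = 37.586015 rad. 1 arcsec = 4.8481368e-06 rad, so 37.586015 rad = 37.586015 / 4.8481368e-06 = 7752672 arcsec ≈ 7.753e+06 arcsec (4 s.f.).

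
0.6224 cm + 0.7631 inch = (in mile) 1 cm = 0.01 m, so 0.6224 cm = 0.6224 * 0.01 = 0.006224 m. 1 inch = 0.0254 m, so 0.7631 inch = 0.7631 * 0.0254 = 0.01938274 m. Sum: 0.006224 + 0.01938274 = 0.02560674 m. 1 mile = 1609.344 m, so 0.02560674 m = 0.02560674 / 1609.344 = 1.5911291e-05 mile ≈ 1.591e-05 mile (4 s.f.). Final answer: 1.591e-05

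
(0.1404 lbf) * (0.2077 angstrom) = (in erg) 0.0001297. Check: 1 lbf = 4.4482216 N, so 0.1404 lbf = 0.1404 * 4.4482216 = 0.62453031 N. 1 angstrom = 1e-10 m, so 0.2077 angstrom = 0.2077 * 1e-10 = 2.077e-11 m. Combine: 0.62453031 N * 2.077e-11 m = 1.2971495e-11 J. 1 erg = 1e-07 J, so 1.2971495e-11 J = 1.2971495e-11 / 1e-07 = 0.00012971495 erg ≈ 0.0001297 erg (4 s.f.).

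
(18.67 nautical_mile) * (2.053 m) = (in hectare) 7.099. Check: 1 nautical_mile = 1852 m, so 18.67 nautical_mile = 18.67 * 1852 = 34576.84 m. 2.053 m is already in m. Combine: 34576.84 m * 2.053 m = 70986.253 m^2. 1 hectare = 10000 m^2, so 70986.253 m^2 = 70986.253 / 10000 = 7.0986253 hectare ≈ 7.099 hectare (4 s.f.).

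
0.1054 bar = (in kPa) 10.54. Check: 1 bar = 100000 Pa, so 0.1054 bar = 0.1054 * 100000 = 10540 Pa. 1 kPa = 1000 Pa, so 10540 Pa = 10540 / 1000 = 10.54 kPa.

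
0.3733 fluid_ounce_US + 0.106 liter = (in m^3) 1 fluid_ounce_US = 2.957353e-05 m^3, so 0.3733 fluid_ounce_US = 0.3733 * 2.957353e-05 = 1.1039799e-05 m^3. 1 liter = 0.001 m^3, so 0.106 liter = 0.106 * 0.001 = 0.000106 m^3. Sum: 1.1039799e-05 + 0.000106 = 0.0001170398 m^3. Result: 0.0001170398 m^3 ≈ 0.000117 m^3 (4 s.f.). Final answer: 0.000117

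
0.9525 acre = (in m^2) 1 acre = 4046.8564 m^2, so 0.9525 acre = 0.9525 * 4046.8564 = 3854.6307 m^2. Result: 3854.6307 m^2 ≈ 3855 m^2 (4 s.f.). Final answer: 3855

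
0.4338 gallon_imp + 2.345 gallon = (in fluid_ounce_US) 1 gallon_imp = 0.00454609 m^3, so 0.4338 gallon_imp = 0.4338 * 0.00454609 = 0.0019720938 m^3. 1 gallon = 0.0037854118 m^3, so 2.345 gallon = 2.345 * 0.0037854118 = 0.0088767906 m^3. Sum: 0.0019720938 + 0.0088767906 = 0.010848884 m^3. 1 fluid_ounce_US = 2.957353e-05 m^3, so 0.010848884 m^3 = 0.010848884 / 2.957353e-05 = 366.84443 fluid_ounce_US ≈ 366.8 fluid_ounce_US (4 s.f.). Final answer: 366.8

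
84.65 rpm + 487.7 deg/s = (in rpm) 165.9. Check: 1 rpm = 0.10471976 rad/s, so 84.65 rpm = 84.65 * 0.10471976 = 8.8645273 rad/s. 1 deg/s = 0.017453293 rad/s, so 487.7 deg/s = 487.7 * 0.017453293 = 8.5119708 rad/s. Sum: 8.8645273 + 8.5119708 = 17.376498 rad/s. 1 rpm = 0.10471976 rad/s, so 17.376498 rad/s = 17.376498 / 0.10471976 = 165.93333 rpm ≈ 165.9 rpm (4 s.f.).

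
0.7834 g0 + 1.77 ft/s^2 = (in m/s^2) 8.222. Check: 1 g0 = 9.80665 m/s^2, so 0.7834 g0 = 0.7834 * 9.80665 = 7.6825296 m/s^2. 1 ft/s^2 = 0.3048 m/s^2, so 1.77 ft/s^2 = 1.77 * 0.3048 = 0.539496 m/s^2. Sum: 7.6825296 + 0.539496 = 8.2220256 m/s^2. Result: 8.2220256 m/s^2 ≈ 8.222 m/s^2 (4 s.f.).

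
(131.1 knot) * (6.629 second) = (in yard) 488.9. Check: 1 knot = 0.51444444 m/s, so 131.1 knot = 131.1 * 0.51444444 = 67.443667 m/s. 6.629 second = 6.629 s. Combine: 67.443667 m/s * 6.629 s = 447.08407 m. 1 yard = 0.9144 m, so 447.08407 m = 447.08407 / 0.9144 = 488.93708 yard ≈ 488.9 yard (4 s.f.).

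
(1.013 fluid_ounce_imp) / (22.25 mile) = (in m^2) 1 fluid_ounce_imp = 2.8413063e-05 m^3, so 1.013 fluid_ounce_imp = 1.013 * 2.8413063e-05 = 2.8782432e-05 m^3. 1 mile = 1609.344 m, so 22.25 mile = 22.25 * 1609.344 = 35807.904 m. Combine: 2.8782432e-05 m^3 / 35807.904 m = 8.0380109e-10 m^2. Result: 8.0380109e-10 m^2 ≈ 8.038e-10 m^2 (4 s.f.). Final answer: 8.038e-10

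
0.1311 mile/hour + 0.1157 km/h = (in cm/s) 1 mile/hour = 0.44704 m/s, so 0.1311 mile/hour = 0.1311 * 0.44704 = 0.058606944 m/s. 1 km/h = 0.27777778 m/s, so 0.1157 km/h = 0.1157 * 0.27777778 = 0.032138889 m/s. Sum: 0.058606944 + 0.032138889 = 0.090745833 m/s. 1 cm/s = 0.01 m/s, so 0.090745833 m/s = 0.090745833 / 0.01 = 9.0745833 cm/s ≈ 9.075 cm/s (4 s.f.). Final answer: 9.075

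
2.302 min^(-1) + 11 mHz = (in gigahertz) 1 min^(-1) = 0.016666667 Hz, so 2.302 min^(-1) = 2.302 * 0.016666667 = 0.038366667 Hz. 1 mHz = 0.001 Hz, so 11 mHz = 11 * 0.001 = 0.011 Hz. Sum: 0.038366667 + 0.011 = 0.049366667 Hz. 1 gigahertz = 1e+09 Hz, so 0.049366667 Hz = 0.049366667 / 1e+09 = 4.9366667e-11 gigahertz ≈ 4.937e-11 gigahertz (4 s.f.). Final answer: 4.937e-11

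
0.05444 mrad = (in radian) 5.444e-05. Check: 1 mrad = 0.001 rad, so 0.05444 mrad = 0.05444 * 0.001 = 5.444e-05 rad. 5.444e-05 rad = 5.444e-05 radian.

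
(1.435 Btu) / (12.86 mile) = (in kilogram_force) 1 Btu = 1055.0559 J, so 1.435 Btu = 1.435 * 1055.0559 = 1514.0051 J. 1 mile = 1609.344 m, so 12.86 mile = 12.86 * 1609.344 = 20696.164 m. Combine: 1514.0051 J / 20696.164 m = 0.073153902 N. 1 kilogram_force = 9.80665 N, so 0.073153902 N = 0.073153902 / 9.80665 = 0.007459622 kilogram_force ≈ 0.00746 kilogram_force (4 s.f.). Final answer: 0.00746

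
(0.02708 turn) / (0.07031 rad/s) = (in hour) 1 turn = 6.2831853 rad, so 0.02708 turn = 0.02708 * 6.2831853 = 0.17014866 rad. 0.07031 rad/s is already in rad/s. Combine: 0.17014866 rad / 0.07031 rad/s = 2.4199781 s. 1 hour = 3600 s, so 2.4199781 s = 2.4199781 / 3600 = 0.00067221613 hour ≈ 0.0006722 hour (4 s.f.). Final answer: 0.0006722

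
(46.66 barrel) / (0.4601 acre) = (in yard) 1 barrel = 0.15898729 m^3, so 46.66 barrel = 46.66 * 0.15898729 = 7.4183472 m^3. 1 acre = 4046.8564 m^2, so 0.4601 acre = 0.4601 * 4046.8564 = 1861.9586 m^2. Combine: 7.4183472 m^3 / 1861.9586 m^2 = 0.0039841632 m. 1 yard = 0.9144 m, so 0.0039841632 m = 0.0039841632 / 0.9144 = 0.0043571339 yard ≈ 0.004357 yard (4 s.f.). Final answer: 0.004357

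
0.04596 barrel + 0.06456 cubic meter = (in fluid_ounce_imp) 2529. Check: 1 barrel = 0.15898729 m^3, so 0.04596 barrel = 0.04596 * 0.15898729 = 0.0073070561 m^3. 0.06456 cubic meter = 0.06456 m^3. Sum: 0.0073070561 + 0.06456 = 0.071867056 m^3. 1 fluid_ounce_imp = 2.8413063e-05 m^3, so 0.071867056 m^3 = 0.071867056 / 2.8413063e-05 = 2529.3668 fluid_ounce_imp ≈ 2529 fluid_ounce_imp (4 s.f.).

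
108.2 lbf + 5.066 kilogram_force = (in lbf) 1 lbf = 4.4482216 N, so 108.2 lbf = 108.2 * 4.4482216 = 481.29758 N. 1 kilogram_force = 9.80665 N, so 5.066 kilogram_force = 5.066 * 9.80665 = 49.680489 N. Sum: 481.29758 + 49.680489 = 530.97807 N. 1 lbf = 4.4482216 N, so 530.97807 N = 530.97807 / 4.4482216 = 119.36862 lbf ≈ 119.4 lbf (4 s.f.). Final answer: 119.4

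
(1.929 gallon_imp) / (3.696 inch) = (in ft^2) 1.005. Check: 1 gallon_imp = 0.00454609 m^3, so 1.929 gallon_imp = 1.929 * 0.00454609 = 0.0087694076 m^3. 1 inch = 0.0254 m, so 3.696 inch = 3.696 * 0.0254 = 0.0938784 m. Combine: 0.0087694076 m^3 / 0.0938784 m = 0.09341241 m^2. 1 ft^2 = 0.09290304 m^2, so 0.09341241 m^2 = 0.09341241 / 0.09290304 = 1.0054828 ft^2 ≈ 1.005 ft^2 (4 s.f.).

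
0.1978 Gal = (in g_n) 1 Gal = 0.01 m/s^2, so 0.1978 Gal = 0.1978 * 0.01 = 0.001978 m/s^2. 1 g_n = 9.80665 m/s^2, so 0.001978 m/s^2 = 0.001978 / 9.80665 = 0.00020169987 g_n ≈ 0.0002017 g_n (4 s.f.). Final answer: 0.0002017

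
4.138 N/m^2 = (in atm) 4.084e-05. Check: 4.138 N/m^2 = 4.138 Pa. 1 atm = 101325 Pa, so 4.138 Pa = 4.138 / 101325 = 4.0838885e-05 atm ≈ 4.084e-05 atm (4 s.f.).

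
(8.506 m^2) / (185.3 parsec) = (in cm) 1.488e-16. Check: 8.506 m^2 is already in m^2. 1 parsec = 3.0856776e+16 m, so 185.3 parsec = 185.3 * 3.0856776e+16 = 5.7177606e+18 m. Combine: 8.506 m^2 / 5.7177606e+18 m = 1.4876454e-18 m. 1 cm = 0.01 m, so 1.4876454e-18 m = 1.4876454e-18 / 0.01 = 1.4876454e-16 cm ≈ 1.488e-16 cm (4 s.f.).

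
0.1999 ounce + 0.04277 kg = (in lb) 0.1068. Check: 1 ounce = 0.028349523 kg, so 0.1999 ounce = 0.1999 * 0.028349523 = 0.0056670697 kg. 0.04277 kg is already in kg. Sum: 0.0056670697 + 0.04277 = 0.04843707 kg. 1 lb = 0.45359237 kg, so 0.04843707 kg = 0.04843707 / 0.45359237 = 0.10678546 lb ≈ 0.1068 lb (4 s.f.).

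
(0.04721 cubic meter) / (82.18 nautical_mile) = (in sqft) 3.339e-06. Check: 0.04721 cubic meter = 0.04721 m^3. 1 nautical_mile = 1852 m, so 82.18 nautical_mile = 82.18 * 1852 = 152197.36 m. Combine: 0.04721 m^3 / 152197.36 m = 3.1018935e-07 m^2. 1 sqft = 0.09290304 m^2, so 3.1018935e-07 m^2 = 3.1018935e-07 / 0.09290304 = 3.3388504e-06 sqft ≈ 3.339e-06 sqft (4 s.f.).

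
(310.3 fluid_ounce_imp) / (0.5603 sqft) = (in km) 0.0001694. Check: 1 fluid_ounce_imp = 2.8413063e-05 m^3, so 310.3 fluid_ounce_imp = 310.3 * 2.8413063e-05 = 0.0088165733 m^3. 1 sqft = 0.09290304 m^2, so 0.5603 sqft = 0.5603 * 0.09290304 = 0.052053573 m^2. Combine: 0.0088165733 m^3 / 0.052053573 m^2 = 0.16937499 m. 1 km = 1000 m, so 0.16937499 m = 0.16937499 / 1000 = 0.00016937499 km ≈ 0.0001694 km (4 s.f.).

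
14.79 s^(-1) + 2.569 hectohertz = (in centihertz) 2.717e+04. Check: 14.79 s^(-1) = 14.79 Hz. 1 hectohertz = 100 Hz, so 2.569 hectohertz = 2.569 * 100 = 256.9 Hz. Sum: 14.79 + 256.9 = 271.69 Hz. 1 centihertz = 0.01 Hz, so 271.69 Hz = 271.69 / 0.01 = 27169 centihertz ≈ 2.717e+04 centihertz (4 s.f.).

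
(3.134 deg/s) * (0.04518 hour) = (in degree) 1 deg/s = 0.017453293 rad/s, so 3.134 deg/s = 3.134 * 0.017453293 = 0.054698619 rad/s. 1 hour = 3600 s, so 0.04518 hour = 0.04518 * 3600 = 162.648 s. Combine: 0.054698619 rad/s * 162.648 s = 8.8966209 rad. 1 degree = 0.017453293 rad, so 8.8966209 rad = 8.8966209 / 0.017453293 = 509.73883 degree ≈ 509.7 degree (4 s.f.). Final answer: 509.7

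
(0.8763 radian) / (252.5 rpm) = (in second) 0.8763 radian = 0.8763 rad. 1 rpm = 0.10471976 rad/s, so 252.5 rpm = 252.5 * 0.10471976 = 26.441738 rad/s. Combine: 0.8763 rad / 26.441738 rad/s = 0.033140787 s. 0.033140787 s = 0.033140787 second ≈ 0.03314 second (4 s.f.). Final answer: 0.03314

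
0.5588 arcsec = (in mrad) 0.002709. Check: 1 arcsec = 4.8481368e-06 rad, so 0.5588 arcsec = 0.5588 * 4.8481368e-06 = 2.7091389e-06 rad. 1 mrad = 0.001 rad, so 2.7091389e-06 rad = 2.7091389e-06 / 0.001 = 0.0027091389 mrad ≈ 0.002709 mrad (4 s.f.).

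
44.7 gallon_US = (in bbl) 1 gallon_US = 0.0037854118 m^3, so 44.7 gallon_US = 44.7 * 0.0037854118 = 0.16920791 m^3. 1 bbl = 0.15898729 m^3, so 0.16920791 m^3 = 0.16920791 / 0.15898729 = 1.0642857 bbl ≈ 1.064 bbl (4 s.f.). Final answer: 1.064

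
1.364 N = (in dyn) 1 dyn = 1e-05 N, so 1.364 N = 1.364 / 1e-05 = 136400 dyn ≈ 1.364e+05 dyn (4 s.f.). Final answer: 1.364e+05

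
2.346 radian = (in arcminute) 8065. Check: 2.346 radian = 2.346 rad. 1 arcminute = 0.00029088821 rad, so 2.346 rad = 2.346 / 0.00029088821 = 8064.9539 arcminute ≈ 8065 arcminute (4 s.f.).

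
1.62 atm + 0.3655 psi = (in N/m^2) 1 atm = 101325 Pa, so 1.62 atm = 1.62 * 101325 = 164146.5 Pa. 1 psi = 6894.7573 Pa, so 0.3655 psi = 0.3655 * 6894.7573 = 2520.0338 Pa. Sum: 164146.5 + 2520.0338 = 166666.53 Pa. 166666.53 Pa = 166666.53 N/m^2 ≈ 1.667e+05 N/m^2 (4 s.f.). Final answer: 1.667e+05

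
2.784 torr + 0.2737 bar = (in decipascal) 2.774e+05. Check: 1 torr = 133.32237 Pa, so 2.784 torr = 2.784 * 133.32237 = 371.16947 Pa. 1 bar = 100000 Pa, so 0.2737 bar = 0.2737 * 100000 = 27370 Pa. Sum: 371.16947 + 27370 = 27741.169 Pa. 1 decipascal = 0.1 Pa, so 27741.169 Pa = 27741.169 / 0.1 = 277411.69 decipascal ≈ 2.774e+05 decipascal (4 s.f.).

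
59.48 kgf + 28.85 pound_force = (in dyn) 7.116e+07. Check: 1 kgf = 9.80665 N, so 59.48 kgf = 59.48 * 9.80665 = 583.29954 N. 1 pound_force = 4.4482216 N, so 28.85 pound_force = 28.85 * 4.4482216 = 128.33119 N. Sum: 583.29954 + 128.33119 = 711.63074 N. 1 dyn = 1e-05 N, so 711.63074 N = 711.63074 / 1e-05 = 71163074 dyn ≈ 7.116e+07 dyn (4 s.f.).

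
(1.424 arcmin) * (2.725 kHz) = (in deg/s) 1 arcmin = 0.00029088821 rad, so 1.424 arcmin = 1.424 * 0.00029088821 = 0.00041422481 rad. 1 kHz = 1000 Hz, so 2.725 kHz = 2.725 * 1000 = 2725 Hz. Combine: 0.00041422481 rad * 2725 Hz = 1.1287626 rad/s. 1 deg/s = 0.017453293 rad/s, so 1.1287626 rad/s = 1.1287626 / 0.017453293 = 64.673333 deg/s ≈ 64.67 deg/s (4 s.f.). Final answer: 64.67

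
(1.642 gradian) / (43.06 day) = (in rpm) 1 gradian = 0.015707963 rad, so 1.642 gradian = 1.642 * 0.015707963 = 0.025792476 rad. 1 day = 86400 s, so 43.06 day = 43.06 * 86400 = 3720384 s. Combine: 0.025792476 rad / 3720384 s = 6.9327456e-09 rad/s. 1 rpm = 0.10471976 rad/s, so 6.9327456e-09 rad/s = 6.9327456e-09 / 0.10471976 = 6.6202844e-08 rpm ≈ 6.62e-08 rpm (4 s.f.). Final answer: 6.62e-08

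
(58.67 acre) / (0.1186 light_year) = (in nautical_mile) 1 acre = 4046.8564 m^2, so 58.67 acre = 58.67 * 4046.8564 = 237429.07 m^2. 1 light_year = 9.4607305e+15 m, so 0.1186 light_year = 0.1186 * 9.4607305e+15 = 1.1220426e+15 m. Combine: 237429.07 m^2 / 1.1220426e+15 m = 2.1160432e-10 m. 1 nautical_mile = 1852 m, so 2.1160432e-10 m = 2.1160432e-10 / 1852 = 1.1425719e-13 nautical_mile ≈ 1.143e-13 nautical_mile (4 s.f.). Final answer: 1.143e-13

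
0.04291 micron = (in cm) 1 micron = 1e-06 m, so 0.04291 micron = 0.04291 * 1e-06 = 4.291e-08 m. 1 cm = 0.01 m, so 4.291e-08 m = 4.291e-08 / 0.01 = 4.291e-06 cm. Final answer: 4.291e-06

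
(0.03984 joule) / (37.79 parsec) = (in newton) 0.03984 joule = 0.03984 J. 1 parsec = 3.0856776e+16 m, so 37.79 parsec = 37.79 * 3.0856776e+16 = 1.1660776e+18 m. Combine: 0.03984 J / 1.1660776e+18 m = 3.4165823e-20 N. 3.4165823e-20 N = 3.4165823e-20 newton ≈ 3.417e-20 newton (4 s.f.). Final answer: 3.417e-20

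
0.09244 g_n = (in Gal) 1 g_n = 9.80665 m/s^2, so 0.09244 g_n = 0.09244 * 9.80665 = 0.90652673 m/s^2. 1 Gal = 0.01 m/s^2, so 0.90652673 m/s^2 = 0.90652673 / 0.01 = 90.652673 Gal ≈ 90.65 Gal (4 s.f.). Final answer: 90.65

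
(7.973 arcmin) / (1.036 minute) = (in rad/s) 1 arcmin = 0.00029088821 rad, so 7.973 arcmin = 7.973 * 0.00029088821 = 0.0023192517 rad. 1 minute = 60 s, so 1.036 minute = 1.036 * 60 = 62.16 s. Combine: 0.0023192517 rad / 62.16 s = 3.7310999e-05 rad/s. Result: 3.7310999e-05 rad/s ≈ 3.731e-05 rad/s (4 s.f.). Final answer: 3.731e-05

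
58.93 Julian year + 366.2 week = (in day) 2.409e+04. Check: 1 Julian year = 31557600 s, so 58.93 Julian year = 58.93 * 31557600 = 1.8596894e+09 s. 1 week = 604800 s, so 366.2 week = 366.2 * 604800 = 2.2147776e+08 s. Sum: 1.8596894e+09 + 2.2147776e+08 = 2.0811671e+09 s. 1 day = 86400 s, so 2.0811671e+09 s = 2.0811671e+09 / 86400 = 24087.583 day ≈ 2.409e+04 day (4 s.f.).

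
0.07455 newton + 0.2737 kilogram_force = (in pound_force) 0.6202. Check: 0.07455 newton = 0.07455 N. 1 kilogram_force = 9.80665 N, so 0.2737 kilogram_force = 0.2737 * 9.80665 = 2.6840801 N. Sum: 0.07455 + 2.6840801 = 2.7586301 N. 1 pound_force = 4.4482216 N, so 2.7586301 N = 2.7586301 / 4.4482216 = 0.62016472 pound_force ≈ 0.6202 pound_force (4 s.f.).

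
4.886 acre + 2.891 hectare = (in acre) 1 acre = 4046.8564 m^2, so 4.886 acre = 4.886 * 4046.8564 = 19772.94 m^2. 1 hectare = 10000 m^2, so 2.891 hectare = 2.891 * 10000 = 28910 m^2. Sum: 19772.94 + 28910 = 48682.94 m^2. 1 acre = 4046.8564 m^2, so 48682.94 m^2 = 48682.94 / 4046.8564 = 12.029817 acre ≈ 12.03 acre (4 s.f.). Final answer: 12.03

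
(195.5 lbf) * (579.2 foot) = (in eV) 9.582e+23. Check: 1 lbf = 4.4482216 N, so 195.5 lbf = 195.5 * 4.4482216 = 869.62733 N. 1 foot = 0.3048 m, so 579.2 foot = 579.2 * 0.3048 = 176.54016 m. Combine: 869.62733 N * 176.54016 m = 153524.15 J. 1 eV = 1.6021766e-19 J, so 153524.15 J = 153524.15 / 1.6021766e-19 = 9.5822236e+23 eV ≈ 9.582e+23 eV (4 s.f.).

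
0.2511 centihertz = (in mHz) 1 centihertz = 0.01 Hz, so 0.2511 centihertz = 0.2511 * 0.01 = 0.002511 Hz. 1 mHz = 0.001 Hz, so 0.002511 Hz = 0.002511 / 0.001 = 2.511 mHz. Final answer: 2.511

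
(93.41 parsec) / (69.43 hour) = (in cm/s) 1 parsec = 3.0856776e+16 m, so 93.41 parsec = 93.41 * 3.0856776e+16 = 2.8823314e+18 m. 1 hour = 3600 s, so 69.43 hour = 69.43 * 3600 = 249948 s. Combine: 2.8823314e+18 m / 249948 s = 1.1531724e+13 m/s. 1 cm/s = 0.01 m/s, so 1.1531724e+13 m/s = 1.1531724e+13 / 0.01 = 1.1531724e+15 cm/s ≈ 1.153e+15 cm/s (4 s.f.). Final answer: 1.153e+15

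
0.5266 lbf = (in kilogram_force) 0.2389. Check: 1 lbf = 4.4482216 N, so 0.5266 lbf = 0.5266 * 4.4482216 = 2.3424335 N. 1 kilogram_force = 9.80665 N, so 2.3424335 N = 2.3424335 / 9.80665 = 0.23886174 kilogram_force ≈ 0.2389 kilogram_force (4 s.f.).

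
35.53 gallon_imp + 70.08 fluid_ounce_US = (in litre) 163.6. Check: 1 gallon_imp = 0.00454609 m^3, so 35.53 gallon_imp = 35.53 * 0.00454609 = 0.16152258 m^3. 1 fluid_ounce_US = 2.957353e-05 m^3, so 70.08 fluid_ounce_US = 70.08 * 2.957353e-05 = 0.002072513 m^3. Sum: 0.16152258 + 0.002072513 = 0.16359509 m^3. 1 litre = 0.001 m^3, so 0.16359509 m^3 = 0.16359509 / 0.001 = 163.59509 litre ≈ 163.6 litre (4 s.f.).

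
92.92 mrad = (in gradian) 5.915. Check: 1 mrad = 0.001 rad, so 92.92 mrad = 92.92 * 0.001 = 0.09292 rad. 1 gradian = 0.015707963 rad, so 0.09292 rad = 0.09292 / 0.015707963 = 5.9154709 gradian ≈ 5.915 gradian (4 s.f.).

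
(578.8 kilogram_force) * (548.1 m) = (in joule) 1 kilogram_force = 9.80665 N, so 578.8 kilogram_force = 578.8 * 9.80665 = 5676.089 N. 548.1 m is already in m. Combine: 5676.089 N * 548.1 m = 3111064.4 J. 3111064.4 J = 3111064.4 joule ≈ 3.111e+06 joule (4 s.f.). Final answer: 3.111e+06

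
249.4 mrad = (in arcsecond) 5.144e+04. Check: 1 mrad = 0.001 rad, so 249.4 mrad = 249.4 * 0.001 = 0.2494 rad. 1 arcsecond = 4.8481368e-06 rad, so 0.2494 rad = 0.2494 / 4.8481368e-06 = 51442.443 arcsecond ≈ 5.144e+04 arcsecond (4 s.f.).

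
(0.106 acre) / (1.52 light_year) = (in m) 2.983e-14. Check: 1 acre = 4046.8564 m^2, so 0.106 acre = 0.106 * 4046.8564 = 428.96678 m^2. 1 light_year = 9.4607305e+15 m, so 1.52 light_year = 1.52 * 9.4607305e+15 = 1.438031e+16 m. Combine: 428.96678 m^2 / 1.438031e+16 m = 2.9830148e-14 m. Result: 2.9830148e-14 m ≈ 2.983e-14 m (4 s.f.).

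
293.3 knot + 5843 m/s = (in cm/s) 5.994e+05. Check: 1 knot = 0.51444444 m/s, so 293.3 knot = 293.3 * 0.51444444 = 150.88656 m/s. 5843 m/s is already in m/s. Sum: 150.88656 + 5843 = 5993.8866 m/s. 1 cm/s = 0.01 m/s, so 5993.8866 m/s = 5993.8866 / 0.01 = 599388.66 cm/s ≈ 5.994e+05 cm/s (4 s.f.).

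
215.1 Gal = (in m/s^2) 1 Gal = 0.01 m/s^2, so 215.1 Gal = 215.1 * 0.01 = 2.151 m/s^2. Result: 2.151 m/s^2. Final answer: 2.151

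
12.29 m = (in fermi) 1 fermi = 1e-15 m, so 12.29 m = 12.29 / 1e-15 = 1.229e+16 fermi. Final answer: 1.229e+16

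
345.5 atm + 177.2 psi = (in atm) 357.6. Check: 1 atm = 101325 Pa, so 345.5 atm = 345.5 * 101325 = 35007788 Pa. 1 psi = 6894.7573 Pa, so 177.2 psi = 177.2 * 6894.7573 = 1221751 Pa. Sum: 35007788 + 1221751 = 36229538 Pa. 1 atm = 101325 Pa, so 36229538 Pa = 36229538 / 101325 = 357.55774 atm ≈ 357.6 atm (4 s.f.).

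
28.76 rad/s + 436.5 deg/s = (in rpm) 28.76 rad/s is already in rad/s. 1 deg/s = 0.017453293 rad/s, so 436.5 deg/s = 436.5 * 0.017453293 = 7.6183622 rad/s. Sum: 28.76 + 7.6183622 = 36.378362 rad/s. 1 rpm = 0.10471976 rad/s, so 36.378362 rad/s = 36.378362 / 0.10471976 = 347.38777 rpm ≈ 347.4 rpm (4 s.f.). Final answer: 347.4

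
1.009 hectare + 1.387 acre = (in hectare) 1.57. Check: 1 hectare = 10000 m^2, so 1.009 hectare = 1.009 * 10000 = 10090 m^2. 1 acre = 4046.8564 m^2, so 1.387 acre = 1.387 * 4046.8564 = 5612.9899 m^2. Sum: 10090 + 5612.9899 = 15702.99 m^2. 1 hectare = 10000 m^2, so 15702.99 m^2 = 15702.99 / 10000 = 1.570299 hectare ≈ 1.57 hectare (4 s.f.).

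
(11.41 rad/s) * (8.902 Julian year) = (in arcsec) 11.41 rad/s is already in rad/s. 1 Julian year = 31557600 s, so 8.902 Julian year = 8.902 * 31557600 = 2.8092576e+08 s. Combine: 11.41 rad/s * 2.8092576e+08 s = 3.2053629e+09 rad. 1 arcsec = 4.8481368e-06 rad, so 3.2053629e+09 rad = 3.2053629e+09 / 4.8481368e-06 = 6.6115355e+14 arcsec ≈ 6.612e+14 arcsec (4 s.f.). Final answer: 6.612e+14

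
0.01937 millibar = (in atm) 1 millibar = 100 Pa, so 0.01937 millibar = 0.01937 * 100 = 1.937 Pa. 1 atm = 101325 Pa, so 1.937 Pa = 1.937 / 101325 = 1.9116704e-05 atm ≈ 1.912e-05 atm (4 s.f.). Final answer: 1.912e-05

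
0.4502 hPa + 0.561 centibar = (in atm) 0.005981. Check: 1 hPa = 100 Pa, so 0.4502 hPa = 0.4502 * 100 = 45.02 Pa. 1 centibar = 1000 Pa, so 0.561 centibar = 0.561 * 1000 = 561 Pa. Sum: 45.02 + 561 = 606.02 Pa. 1 atm = 101325 Pa, so 606.02 Pa = 606.02 / 101325 = 0.0059809524 atm ≈ 0.005981 atm (4 s.f.).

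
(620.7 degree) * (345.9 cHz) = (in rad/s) 1 degree = 0.017453293 rad, so 620.7 degree = 620.7 * 0.017453293 = 10.833259 rad. 1 cHz = 0.01 Hz, so 345.9 cHz = 345.9 * 0.01 = 3.459 Hz. Combine: 10.833259 rad * 3.459 Hz = 37.472242 rad/s. Result: 37.472242 rad/s ≈ 37.47 rad/s (4 s.f.). Final answer: 37.47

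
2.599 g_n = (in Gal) 2549. Check: 1 g_n = 9.80665 m/s^2, so 2.599 g_n = 2.599 * 9.80665 = 25.487483 m/s^2. 1 Gal = 0.01 m/s^2, so 25.487483 m/s^2 = 25.487483 / 0.01 = 2548.7483 Gal ≈ 2549 Gal (4 s.f.).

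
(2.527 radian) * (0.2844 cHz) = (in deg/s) 2.527 radian = 2.527 rad. 1 cHz = 0.01 Hz, so 0.2844 cHz = 0.2844 * 0.01 = 0.002844 Hz. Combine: 2.527 rad * 0.002844 Hz = 0.007186788 rad/s. 1 deg/s = 0.017453293 rad/s, so 0.007186788 rad/s = 0.007186788 / 0.017453293 = 0.41177262 deg/s ≈ 0.4118 deg/s (4 s.f.). Final answer: 0.4118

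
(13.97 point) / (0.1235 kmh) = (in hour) 3.991e-05. Check: 1 point = 0.00035277778 m, so 13.97 point = 13.97 * 0.00035277778 = 0.0049283056 m. 1 kmh = 0.27777778 m/s, so 0.1235 kmh = 0.1235 * 0.27777778 = 0.034305556 m/s. Combine: 0.0049283056 m / 0.034305556 m/s = 0.14365911 s. 1 hour = 3600 s, so 0.14365911 s = 0.14365911 / 3600 = 3.9905308e-05 hour ≈ 3.991e-05 hour (4 s.f.).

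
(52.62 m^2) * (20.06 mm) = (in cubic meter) 52.62 m^2 is already in m^2. 1 mm = 0.001 m, so 20.06 mm = 20.06 * 0.001 = 0.02006 m. Combine: 52.62 m^2 * 0.02006 m = 1.0555572 m^3. 1.0555572 m^3 = 1.0555572 cubic meter ≈ 1.056 cubic meter (4 s.f.). Final answer: 1.056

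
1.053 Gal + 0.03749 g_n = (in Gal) 37.82. Check: 1 Gal = 0.01 m/s^2, so 1.053 Gal = 1.053 * 0.01 = 0.01053 m/s^2. 1 g_n = 9.80665 m/s^2, so 0.03749 g_n = 0.03749 * 9.80665 = 0.36765131 m/s^2. Sum: 0.01053 + 0.36765131 = 0.37818131 m/s^2. 1 Gal = 0.01 m/s^2, so 0.37818131 m/s^2 = 0.37818131 / 0.01 = 37.818131 Gal ≈ 37.82 Gal (4 s.f.).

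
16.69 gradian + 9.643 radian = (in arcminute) 3.405e+04. Check: 1 gradian = 0.015707963 rad, so 16.69 gradian = 16.69 * 0.015707963 = 0.26216591 rad. 9.643 radian = 9.643 rad. Sum: 0.26216591 + 9.643 = 9.9051659 rad. 1 arcminute = 0.00029088821 rad, so 9.9051659 rad = 9.9051659 / 0.00029088821 = 34051.452 arcminute ≈ 3.405e+04 arcminute (4 s.f.).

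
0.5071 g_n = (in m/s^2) 4.973. Check: 1 g_n = 9.80665 m/s^2, so 0.5071 g_n = 0.5071 * 9.80665 = 4.9729522 m/s^2. Result: 4.9729522 m/s^2 ≈ 4.973 m/s^2 (4 s.f.).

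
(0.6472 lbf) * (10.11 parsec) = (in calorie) 1 lbf = 4.4482216 N, so 0.6472 lbf = 0.6472 * 4.4482216 = 2.878889 N. 1 parsec = 3.0856776e+16 m, so 10.11 parsec = 10.11 * 3.0856776e+16 = 3.11962e+17 m. Combine: 2.878889 N * 3.11962e+17 m = 8.9810399e+17 J. 1 calorie = 4.184 J, so 8.9810399e+17 J = 8.9810399e+17 / 4.184 = 2.1465201e+17 calorie ≈ 2.147e+17 calorie (4 s.f.). Final answer: 2.147e+17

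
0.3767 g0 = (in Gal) 369.4. Check: 1 g0 = 9.80665 m/s^2, so 0.3767 g0 = 0.3767 * 9.80665 = 3.6941651 m/s^2. 1 Gal = 0.01 m/s^2, so 3.6941651 m/s^2 = 3.6941651 / 0.01 = 369.41651 Gal ≈ 369.4 Gal (4 s.f.).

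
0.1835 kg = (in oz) 1 oz = 0.028349523 kg, so 0.1835 kg = 0.1835 / 0.028349523 = 6.472772 oz ≈ 6.473 oz (4 s.f.). Final answer: 6.473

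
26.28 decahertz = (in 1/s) 262.8. Check: 1 decahertz = 10 Hz, so 26.28 decahertz = 26.28 * 10 = 262.8 Hz. 262.8 Hz = 262.8 1/s.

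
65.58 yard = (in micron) 1 yard = 0.9144 m, so 65.58 yard = 65.58 * 0.9144 = 59.966352 m. 1 micron = 1e-06 m, so 59.966352 m = 59.966352 / 1e-06 = 59966352 micron ≈ 5.997e+07 micron (4 s.f.). Final answer: 5.997e+07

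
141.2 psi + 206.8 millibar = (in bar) 1 psi = 6894.7573 Pa, so 141.2 psi = 141.2 * 6894.7573 = 973539.73 Pa. 1 millibar = 100 Pa, so 206.8 millibar = 206.8 * 100 = 20680 Pa. Sum: 973539.73 + 20680 = 994219.73 Pa. 1 bar = 100000 Pa, so 994219.73 Pa = 994219.73 / 100000 = 9.9421973 bar ≈ 9.942 bar (4 s.f.). Final answer: 9.942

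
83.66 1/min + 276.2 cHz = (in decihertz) 1 1/min = 0.016666667 Hz, so 83.66 1/min = 83.66 * 0.016666667 = 1.3943333 Hz. 1 cHz = 0.01 Hz, so 276.2 cHz = 276.2 * 0.01 = 2.762 Hz. Sum: 1.3943333 + 2.762 = 4.1563333 Hz. 1 decihertz = 0.1 Hz, so 4.1563333 Hz = 4.1563333 / 0.1 = 41.563333 decihertz ≈ 41.56 decihertz (4 s.f.). Final answer: 41.56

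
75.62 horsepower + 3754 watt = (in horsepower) 80.65. Check: 1 horsepower = 745.69987 W, so 75.62 horsepower = 75.62 * 745.69987 = 56389.824 W. 3754 watt = 3754 W. Sum: 56389.824 + 3754 = 60143.824 W. 1 horsepower = 745.69987 W, so 60143.824 W = 60143.824 / 745.69987 = 80.654197 horsepower ≈ 80.65 horsepower (4 s.f.).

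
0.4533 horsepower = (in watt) 1 horsepower = 745.69987 W, so 0.4533 horsepower = 0.4533 * 745.69987 = 338.02575 W. 338.02575 W = 338.02575 watt ≈ 338 watt (4 s.f.). Final answer: 338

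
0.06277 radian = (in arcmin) 0.06277 radian = 0.06277 rad. 1 arcmin = 0.00029088821 rad, so 0.06277 rad = 0.06277 / 0.00029088821 = 215.78736 arcmin ≈ 215.8 arcmin (4 s.f.). Final answer: 215.8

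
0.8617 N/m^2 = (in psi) 0.8617 N/m^2 = 0.8617 Pa. 1 psi = 6894.7573 Pa, so 0.8617 Pa = 0.8617 / 6894.7573 = 0.00012497902 psi ≈ 0.000125 psi (4 s.f.). Final answer: 0.000125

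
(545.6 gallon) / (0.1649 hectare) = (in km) 1.252e-06. Check: 1 gallon = 0.0037854118 m^3, so 545.6 gallon = 545.6 * 0.0037854118 = 2.0653207 m^3. 1 hectare = 10000 m^2, so 0.1649 hectare = 0.1649 * 10000 = 1649 m^2. Combine: 2.0653207 m^3 / 1649 m^2 = 0.0012524686 m. 1 km = 1000 m, so 0.0012524686 m = 0.0012524686 / 1000 = 1.2524686e-06 km ≈ 1.252e-06 km (4 s.f.).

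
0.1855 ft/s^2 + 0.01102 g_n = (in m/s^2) 1 ft/s^2 = 0.3048 m/s^2, so 0.1855 ft/s^2 = 0.1855 * 0.3048 = 0.0565404 m/s^2. 1 g_n = 9.80665 m/s^2, so 0.01102 g_n = 0.01102 * 9.80665 = 0.10806928 m/s^2. Sum: 0.0565404 + 0.10806928 = 0.16460968 m/s^2. Result: 0.16460968 m/s^2 ≈ 0.1646 m/s^2 (4 s.f.). Final answer: 0.1646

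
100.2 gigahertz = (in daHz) 1.002e+10. Check: 1 gigahertz = 1e+09 Hz, so 100.2 gigahertz = 100.2 * 1e+09 = 1.002e+11 Hz. 1 daHz = 10 Hz, so 1.002e+11 Hz = 1.002e+11 / 10 = 1.002e+10 daHz.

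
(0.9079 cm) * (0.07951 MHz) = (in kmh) 2599. Check: 1 cm = 0.01 m, so 0.9079 cm = 0.9079 * 0.01 = 0.009079 m. 1 MHz = 1000000 Hz, so 0.07951 MHz = 0.07951 * 1000000 = 79510 Hz. Combine: 0.009079 m * 79510 Hz = 721.87129 m/s. 1 kmh = 0.27777778 m/s, so 721.87129 m/s = 721.87129 / 0.27777778 = 2598.7366 kmh ≈ 2599 kmh (4 s.f.).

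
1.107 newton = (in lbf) 0.2489. Check: 1.107 newton = 1.107 N. 1 lbf = 4.4482216 N, so 1.107 N = 1.107 / 4.4482216 = 0.2488635 lbf ≈ 0.2489 lbf (4 s.f.).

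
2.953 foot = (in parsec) 2.917e-17. Check: 1 foot = 0.3048 m, so 2.953 foot = 2.953 * 0.3048 = 0.9000744 m. 1 parsec = 3.0856776e+16 m, so 0.9000744 m = 0.9000744 / 3.0856776e+16 = 2.9169425e-17 parsec ≈ 2.917e-17 parsec (4 s.f.).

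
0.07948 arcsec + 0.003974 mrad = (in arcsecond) 0.8992. Check: 1 arcsec = 4.8481368e-06 rad, so 0.07948 arcsec = 0.07948 * 4.8481368e-06 = 3.8532991e-07 rad. 1 mrad = 0.001 rad, so 0.003974 mrad = 0.003974 * 0.001 = 3.974e-06 rad. Sum: 3.8532991e-07 + 3.974e-06 = 4.3593299e-06 rad. 1 arcsecond = 4.8481368e-06 rad, so 4.3593299e-06 rad = 4.3593299e-06 / 4.8481368e-06 = 0.89917634 arcsecond ≈ 0.8992 arcsecond (4 s.f.).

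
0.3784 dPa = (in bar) 3.784e-07. Check: 1 dPa = 0.1 Pa, so 0.3784 dPa = 0.3784 * 0.1 = 0.03784 Pa. 1 bar = 100000 Pa, so 0.03784 Pa = 0.03784 / 100000 = 3.784e-07 bar.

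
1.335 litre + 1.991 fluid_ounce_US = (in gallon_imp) 0.3066. Check: 1 litre = 0.001 m^3, so 1.335 litre = 1.335 * 0.001 = 0.001335 m^3. 1 fluid_ounce_US = 2.957353e-05 m^3, so 1.991 fluid_ounce_US = 1.991 * 2.957353e-05 = 5.8880897e-05 m^3. Sum: 0.001335 + 5.8880897e-05 = 0.0013938809 m^3. 1 gallon_imp = 0.00454609 m^3, so 0.0013938809 m^3 = 0.0013938809 / 0.00454609 = 0.30661093 gallon_imp ≈ 0.3066 gallon_imp (4 s.f.).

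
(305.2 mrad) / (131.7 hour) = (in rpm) 1 mrad = 0.001 rad, so 305.2 mrad = 305.2 * 0.001 = 0.3052 rad. 1 hour = 3600 s, so 131.7 hour = 131.7 * 3600 = 474120 s. Combine: 0.3052 rad / 474120 s = 6.4371889e-07 rad/s. 1 rpm = 0.10471976 rad/s, so 6.4371889e-07 rad/s = 6.4371889e-07 / 0.10471976 = 6.1470626e-06 rpm ≈ 6.147e-06 rpm (4 s.f.). Final answer: 6.147e-06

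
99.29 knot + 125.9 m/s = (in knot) 1 knot = 0.51444444 m/s, so 99.29 knot = 99.29 * 0.51444444 = 51.079189 m/s. 125.9 m/s is already in m/s. Sum: 51.079189 + 125.9 = 176.97919 m/s. 1 knot = 0.51444444 m/s, so 176.97919 m/s = 176.97919 / 0.51444444 = 344.02002 knot ≈ 344 knot (4 s.f.). Final answer: 344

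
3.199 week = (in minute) 1 week = 604800 s, so 3.199 week = 3.199 * 604800 = 1934755.2 s. 1 minute = 60 s, so 1934755.2 s = 1934755.2 / 60 = 32245.92 minute ≈ 3.225e+04 minute (4 s.f.). Final answer: 3.225e+04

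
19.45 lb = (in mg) 1 lb = 0.45359237 kg, so 19.45 lb = 19.45 * 0.45359237 = 8.8223716 kg. 1 mg = 1e-06 kg, so 8.8223716 kg = 8.8223716 / 1e-06 = 8822371.6 mg ≈ 8.822e+06 mg (4 s.f.). Final answer: 8.822e+06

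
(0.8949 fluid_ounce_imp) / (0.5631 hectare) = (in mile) 2.806e-12. Check: 1 fluid_ounce_imp = 2.8413063e-05 m^3, so 0.8949 fluid_ounce_imp = 0.8949 * 2.8413063e-05 = 2.542685e-05 m^3. 1 hectare = 10000 m^2, so 0.5631 hectare = 0.5631 * 10000 = 5631 m^2. Combine: 2.542685e-05 m^3 / 5631 m^2 = 4.5155123e-09 m. 1 mile = 1609.344 m, so 4.5155123e-09 m = 4.5155123e-09 / 1609.344 = 2.8058092e-12 mile ≈ 2.806e-12 mile (4 s.f.).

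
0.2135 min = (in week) 2.118e-05. Check: 1 min = 60 s, so 0.2135 min = 0.2135 * 60 = 12.81 s. 1 week = 604800 s, so 12.81 s = 12.81 / 604800 = 2.1180556e-05 week ≈ 2.118e-05 week (4 s.f.).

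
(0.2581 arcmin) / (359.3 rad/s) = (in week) 3.455e-13. Check: 1 arcmin = 0.00029088821 rad, so 0.2581 arcmin = 0.2581 * 0.00029088821 = 7.5078247e-05 rad. 359.3 rad/s is already in rad/s. Combine: 7.5078247e-05 rad / 359.3 rad/s = 2.0895699e-07 s. 1 week = 604800 s, so 2.0895699e-07 s = 2.0895699e-07 / 604800 = 3.4549767e-13 week ≈ 3.455e-13 week (4 s.f.).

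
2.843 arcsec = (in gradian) 1 arcsec = 4.8481368e-06 rad, so 2.843 arcsec = 2.843 * 4.8481368e-06 = 1.3783253e-05 rad. 1 gradian = 0.015707963 rad, so 1.3783253e-05 rad = 1.3783253e-05 / 0.015707963 = 0.00087746914 gradian ≈ 0.0008775 gradian (4 s.f.). Final answer: 0.0008775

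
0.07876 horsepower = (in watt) 58.73. Check: 1 horsepower = 745.69987 W, so 0.07876 horsepower = 0.07876 * 745.69987 = 58.731322 W. 58.731322 W = 58.731322 watt ≈ 58.73 watt (4 s.f.).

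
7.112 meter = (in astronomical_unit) 4.754e-11. Check: 7.112 meter = 7.112 m. 1 astronomical_unit = 1.4959787e+11 m, so 7.112 m = 7.112 / 1.4959787e+11 = 4.7540784e-11 astronomical_unit ≈ 4.754e-11 astronomical_unit (4 s.f.).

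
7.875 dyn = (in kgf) 1 dyn = 1e-05 N, so 7.875 dyn = 7.875 * 1e-05 = 7.875e-05 N. 1 kgf = 9.80665 N, so 7.875e-05 N = 7.875e-05 / 9.80665 = 8.0302652e-06 kgf ≈ 8.03e-06 kgf (4 s.f.). Final answer: 8.03e-06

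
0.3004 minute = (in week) 1 minute = 60 s, so 0.3004 minute = 0.3004 * 60 = 18.024 s. 1 week = 604800 s, so 18.024 s = 18.024 / 604800 = 2.9801587e-05 week ≈ 2.98e-05 week (4 s.f.). Final answer: 2.98e-05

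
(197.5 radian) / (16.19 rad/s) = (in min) 197.5 radian = 197.5 rad. 16.19 rad/s is already in rad/s. Combine: 197.5 rad / 16.19 rad/s = 12.198888 s. 1 min = 60 s, so 12.198888 s = 12.198888 / 60 = 0.2033148 min ≈ 0.2033 min (4 s.f.). Final answer: 0.2033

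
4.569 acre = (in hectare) 1 acre = 4046.8564 m^2, so 4.569 acre = 4.569 * 4046.8564 = 18490.087 m^2. 1 hectare = 10000 m^2, so 18490.087 m^2 = 18490.087 / 10000 = 1.8490087 hectare ≈ 1.849 hectare (4 s.f.). Final answer: 1.849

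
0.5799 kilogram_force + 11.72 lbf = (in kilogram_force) 5.896. Check: 1 kilogram_force = 9.80665 N, so 0.5799 kilogram_force = 0.5799 * 9.80665 = 5.6868763 N. 1 lbf = 4.4482216 N, so 11.72 lbf = 11.72 * 4.4482216 = 52.133157 N. Sum: 5.6868763 + 52.133157 = 57.820034 N. 1 kilogram_force = 9.80665 N, so 57.820034 N = 57.820034 / 9.80665 = 5.8960026 kilogram_force ≈ 5.896 kilogram_force (4 s.f.).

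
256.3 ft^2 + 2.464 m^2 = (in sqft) 1 ft^2 = 0.09290304 m^2, so 256.3 ft^2 = 256.3 * 0.09290304 = 23.811049 m^2. 2.464 m^2 is already in m^2. Sum: 23.811049 + 2.464 = 26.275049 m^2. 1 sqft = 0.09290304 m^2, so 26.275049 m^2 = 26.275049 / 0.09290304 = 282.82228 sqft ≈ 282.8 sqft (4 s.f.). Final answer: 282.8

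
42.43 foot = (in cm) 1 foot = 0.3048 m, so 42.43 foot = 42.43 * 0.3048 = 12.932664 m. 1 cm = 0.01 m, so 12.932664 m = 12.932664 / 0.01 = 1293.2664 cm ≈ 1293 cm (4 s.f.). Final answer: 1293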